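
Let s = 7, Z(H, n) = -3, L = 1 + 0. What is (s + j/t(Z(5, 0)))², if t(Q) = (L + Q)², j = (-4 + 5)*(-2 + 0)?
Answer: 169/4 ≈ 42.250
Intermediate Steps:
L = 1
j = -2 (j = 1*(-2) = -2)
t(Q) = (1 + Q)²
(s + j/t(Z(5, 0)))² = (7 - 2/(1 - 3)²)² = (7 - 2/((-2)²))² = (7 - 2/4)² = (7 - 2*¼)² = (7 - ½)² = (13/2)² = 169/4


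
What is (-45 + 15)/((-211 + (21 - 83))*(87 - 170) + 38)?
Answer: -30/22697 ≈ -0.0013218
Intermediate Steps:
(-45 + 15)/((-211 + (21 - 83))*(87 - 170) + 38) = -30/((-211 - 62)*(-83) + 38) = -30/(-273*(-83) + 38) = -30/(22659 + 38) = -30/22697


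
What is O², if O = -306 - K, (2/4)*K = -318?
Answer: 108900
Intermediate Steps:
K = -636 (K = 2*(-318) = -636)
O = 330 (O = -306 - 1*(-636) = -306 + 636 = 330)
O² = 330² = 108900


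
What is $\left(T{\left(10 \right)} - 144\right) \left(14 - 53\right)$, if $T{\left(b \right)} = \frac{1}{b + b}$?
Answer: $\frac{112281}{20} \approx 5614.0$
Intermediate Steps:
$T{\left(b \right)} = \frac{1}{2 b}$
$\left(T{\left(10 \right)} - 144\right) \left(14 - 53\right) = \left(\frac{1}{2 \cdot 10} - 144\right) \left(14 - 53\right) = \left(\frac{1}{2} \cdot \frac{1}{10} - 144\right) \left(-39\right) = \left(\frac{1}{20} - 144\right) \left(-39\right) = \left(- \frac{2879}{20}\right) \left(-39\right) = \frac{112281}{20}$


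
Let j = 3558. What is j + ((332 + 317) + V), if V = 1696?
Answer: 5903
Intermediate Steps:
j + ((332 + 317) + V) = 3558 + ((332 + 317) + 1696) = 3558 + (649 + 1696) = 3558 + 2345 = 5903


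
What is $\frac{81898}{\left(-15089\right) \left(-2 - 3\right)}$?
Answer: $\frac{81898}{75445} \approx 1.0855$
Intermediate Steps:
$\frac{81898}{\left(-15089\right) \left(-2 - 3\right)} = \frac{81898}{\left(-15089\right) \left(-5\right)} = \frac{81898}{75445}$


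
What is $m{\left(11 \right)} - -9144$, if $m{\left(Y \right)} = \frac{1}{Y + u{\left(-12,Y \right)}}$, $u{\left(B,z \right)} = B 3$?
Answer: $\frac{228599}{25} \approx 9144.0$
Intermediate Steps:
$u{\left(B,z \right)} = 3 B$
$m{\left(Y \right)} = \frac{1}{-36 + Y}$ ($m{\left(Y \right)} = \frac{1}{Y + 3 \left(-12\right)} = \frac{1}{Y - 36} = \frac{1}{-36 + Y}$)
$m{\left(11 \right)} - -9144 = \frac{1}{-36 + 11} - -9144 = \frac{1}{-25} + 9144 = - \frac{1}{25} + 9144 = \frac{228599}{25}$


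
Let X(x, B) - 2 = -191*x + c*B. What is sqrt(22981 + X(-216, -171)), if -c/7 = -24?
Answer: sqrt(35511) ≈ 188.44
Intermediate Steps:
c = 168 (c = -7*(-24) = 168)
X(x, B) = 2 - 191*x + 168*B (X(x, B) = 2 + (-191*x + 168*B) = 2 - 191*x + 168*B)
sqrt(22981 + X(-216, -171)) = sqrt(22981 + (2 - 191*(-216) + 168*(-171))) = sqrt(22981 + (2 + 41256 - 28728)) = sqrt(22981 + 12530) = sqrt(35511)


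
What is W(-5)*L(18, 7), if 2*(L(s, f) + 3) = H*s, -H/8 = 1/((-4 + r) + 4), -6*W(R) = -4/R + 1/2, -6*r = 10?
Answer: -871/100 ≈ -8.7100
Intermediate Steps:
r = -5/3 (r = -⅙*10 = -5/3 ≈ -1.6667)
W(R) = -1/12 + 2/(3*R) (W(R) = -(-4/R + 1/2)/6 = -(-4/R + 1*(½))/6 = -(-4/R + ½)/6 = -(½ - 4/R)/6 = -1/12 + 2/(3*R))
H = 24/5 (H = -8/((-4 - 5/3) + 4) = -8/(-17/3 + 4) = -8/(-5/3) = -8*(-⅗) = 24/5 ≈ 4.8000)
L(s, f) = -3 + 12*s/5 (L(s, f) = -3 + (24*s/5)/2 = -3 + 12*s/5)
W(-5)*L(18, 7) = ((1/12)*(8 - 1*(-5))/(-5))*(-3 + (12/5)*18) = ((1/12)*(-⅕)*(8 + 5))*(-3 + 216/5) = ((1/12)*(-⅕)*13)*(201/5) = -13/60*201/5 = -871/100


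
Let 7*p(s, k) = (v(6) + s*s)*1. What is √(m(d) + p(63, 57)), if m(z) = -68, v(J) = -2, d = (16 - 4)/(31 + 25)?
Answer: √24437/7 ≈ 22.332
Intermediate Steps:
d = 3/14 (d = 12/56 = 12*(1/56) = 3/14 ≈ 0.21429)
p(s, k) = -2/7 + s²/7 (p(s, k) = ((-2 + s*s)*1)/7 = ((-2 + s²)*1)/7 = (-2 + s²)/7 = -2/7 + s²/7)
√(m(d) + p(63, 57)) = √(-68 + (-2/7 + (⅐)*63²)) = √(-68 + (-2/7 + (⅐)*3969)) = √(-68 + (-2/7 + 567)) = √(-68 + 3967/7) = √(3491/7) = √24437/7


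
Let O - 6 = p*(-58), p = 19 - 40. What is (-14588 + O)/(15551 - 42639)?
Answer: 3341/6772 ≈ 0.49335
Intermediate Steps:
p = -21
O = 1224 (O = 6 - 21*(-58) = 6 + 1218 = 1224)
(-14588 + O)/(15551 - 42639) = (-14588 + 1224)/(15551 - 42639) = -13364/(-27088) = -13364*(-1/27088) = 3341/6772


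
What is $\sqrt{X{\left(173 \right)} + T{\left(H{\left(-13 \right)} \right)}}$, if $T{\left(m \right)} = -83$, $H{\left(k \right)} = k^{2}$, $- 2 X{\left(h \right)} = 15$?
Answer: $\frac{i \sqrt{362}}{2} \approx 9.5132 i$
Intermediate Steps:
$X{\left(h \right)} = - \frac{15}{2}$ ($X{\left(h \right)} = \left(- \frac{1}{2}\right) 15 = - \frac{15}{2}$)
$\sqrt{X{\left(173 \right)} + T{\left(H{\left(-13 \right)} \right)}} = \sqrt{- \frac{15}{2} - 83} = \sqrt{- \frac{181}{2}} = \frac{i \sqrt{362}}{2}$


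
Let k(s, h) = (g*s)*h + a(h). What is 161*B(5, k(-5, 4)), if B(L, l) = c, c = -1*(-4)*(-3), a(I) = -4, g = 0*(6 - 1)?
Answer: -1932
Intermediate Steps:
g = 0 (g = 0*5 = 0)
c = -12 (c = 4*(-3) = -12)
k(s, h) = -4 (k(s, h) = (0*s)*h - 4 = 0*h - 4 = 0 - 4 = -4)
B(L, l) = -12
161*B(5, k(-5, 4)) = 161*(-12) = -1932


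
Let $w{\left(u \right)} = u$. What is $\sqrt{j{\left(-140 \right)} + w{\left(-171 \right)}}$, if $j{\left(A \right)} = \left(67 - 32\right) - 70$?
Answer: $i \sqrt{206} \approx 14.353 i$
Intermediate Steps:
$j{\left(A \right)} = -35$ ($j{\left(A \right)} = 35 - 70 = -35$)
$\sqrt{j{\left(-140 \right)} + w{\left(-171 \right)}} = \sqrt{-35 - 171} = \sqrt{-206} = i \sqrt{206}$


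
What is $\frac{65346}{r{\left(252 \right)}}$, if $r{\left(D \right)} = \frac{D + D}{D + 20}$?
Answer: $\frac{740588}{21} \approx 35266.0$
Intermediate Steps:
$r{\left(D \right)} = \frac{2 D}{20 + D}$
$\frac{65346}{r{\left(252 \right)}} = \frac{65346}{2 \cdot 252 \frac{1}{20 + 252}} = \frac{65346}{2 \cdot 252 \cdot \frac{1}{272}} = \frac{65346}{\frac{63}{34}} = 65346 \cdot \frac{34}{63} = \frac{740588}{21}$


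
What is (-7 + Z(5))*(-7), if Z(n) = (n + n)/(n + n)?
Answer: 42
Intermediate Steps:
Z(n) = 1 (Z(n) = (2*n)/((2*n)) = (2*n)*(1/(2*n)) = 1)
(-7 + Z(5))*(-7) = (-7 + 1)*(-7) = -6*(-7) = 42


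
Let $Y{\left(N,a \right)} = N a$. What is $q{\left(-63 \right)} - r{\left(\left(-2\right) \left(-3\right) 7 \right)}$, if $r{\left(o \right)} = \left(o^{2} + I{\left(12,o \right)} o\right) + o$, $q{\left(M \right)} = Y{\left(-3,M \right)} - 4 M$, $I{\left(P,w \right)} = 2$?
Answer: $-1449$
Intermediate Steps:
$q{\left(M \right)} = - 7 M$ ($q{\left(M \right)} = - 3 M - 4 M = - 7 M$)
$r{\left(o \right)} = o^{2} + 3 o$ ($r{\left(o \right)} = \left(o^{2} + 2 o\right) + o = o^{2} + 3 o$)
$q{\left(-63 \right)} - r{\left(\left(-2\right) \left(-3\right) 7 \right)} = \left(-7\right) \left(-63\right) - \left(-2\right) \left(-3\right) 7 \left(3 + \left(-2\right) \left(-3\right) 7\right) = 441 - 6 \cdot 7 \left(3 + 6 \cdot 7\right) = 441 - 42 \left(3 + 42\right) = 441 - 42 \cdot 45 = 441 - 1890 = -1449$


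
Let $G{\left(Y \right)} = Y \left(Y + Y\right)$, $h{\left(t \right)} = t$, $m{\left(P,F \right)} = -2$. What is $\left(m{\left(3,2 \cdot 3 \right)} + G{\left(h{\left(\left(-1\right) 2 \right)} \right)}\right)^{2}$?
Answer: $36$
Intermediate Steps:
$G{\left(Y \right)} = 2 Y^{2}$ ($G{\left(Y \right)} = Y 2 Y = 2 Y^{2}$)
$\left(m{\left(3,2 \cdot 3 \right)} + G{\left(h{\left(\left(-1\right) 2 \right)} \right)}\right)^{2} = \left(-2 + 2 \left(\left(-1\right) 2\right)^{2}\right)^{2} = \left(-2 + 2 \left(-2\right)^{2}\right)^{2} = \left(-2 + 2 \cdot 4\right)^{2} = \left(-2 + 8\right)^{2} = 6^{2} = 36$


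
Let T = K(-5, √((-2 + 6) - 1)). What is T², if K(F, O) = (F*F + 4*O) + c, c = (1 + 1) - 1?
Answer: 724 + 208*√3 ≈ 1084.3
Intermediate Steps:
c = 1 (c = 2 - 1 = 1)
K(F, O) = 1 + F² + 4*O (K(F, O) = (F*F + 4*O) + 1 = (F² + 4*O) + 1 = 1 + F² + 4*O)
T = 26 + 4*√3 (T = 1 + (-5)² + 4*√((-2 + 6) - 1) = 1 + 25 + 4*√(4 - 1) = 1 + 25 + 4*√3 = 26 + 4*√3 ≈ 32.928)
T² = (26 + 4*√3)²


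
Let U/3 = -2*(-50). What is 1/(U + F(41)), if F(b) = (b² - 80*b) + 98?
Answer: -1/1201 ≈ -0.00083264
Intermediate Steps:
F(b) = 98 + b² - 80*b
U = 300 (U = 3*(-2*(-50)) = 3*100 = 300)
1/(U + F(41)) = 1/(300 + (98 + 41² - 80*41)) = 1/(300 + (98 + 1681 - 3280)) = 1/(300 - 1501) = 1/(-1201) = -1/1201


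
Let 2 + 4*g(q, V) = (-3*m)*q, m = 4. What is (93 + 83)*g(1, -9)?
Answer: -616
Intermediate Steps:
g(q, V) = -½ - 3*q (g(q, V) = -½ + ((-3*4)*q)/4 = -½ + (-12*q)/4 = -½ - 3*q)
(93 + 83)*g(1, -9) = (93 + 83)*(-½ - 3*1) = 176*(-½ - 3) = 176*(-7/2) = -616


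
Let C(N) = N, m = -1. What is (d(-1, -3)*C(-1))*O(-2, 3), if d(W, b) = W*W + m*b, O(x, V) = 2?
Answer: -8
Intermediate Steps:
d(W, b) = W**2 - b (d(W, b) = W*W - b = W**2 - b)
(d(-1, -3)*C(-1))*O(-2, 3) = (((-1)**2 - 1*(-3))*(-1))*2 = ((1 + 3)*(-1))*2 = (4*(-1))*2 = -4*2 = -8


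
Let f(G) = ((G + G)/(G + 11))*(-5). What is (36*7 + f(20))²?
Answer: 57942544/961 ≈ 60294.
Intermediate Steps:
f(G) = -10*G/(11 + G) (f(G) = ((2*G)/(11 + G))*(-5) = (2*G/(11 + G))*(-5) = -10*G/(11 + G))
(36*7 + f(20))² = (36*7 - 10*20/(11 + 20))² = (252 - 10*20/31)² = (252 - 10*20*1/31)² = (252 - 200/31)² = (7612/31)² = 57942544/961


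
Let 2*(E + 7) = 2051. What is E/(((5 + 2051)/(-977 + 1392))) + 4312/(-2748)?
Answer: 576326149/2824944 ≈ 204.01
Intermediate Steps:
E = 2037/2 (E = -7 + (1/2)*2051 = -7 + 2051/2 = 2037/2 ≈ 1018.5)
E/(((5 + 2051)/(-977 + 1392))) + 4312/(-2748) = 2037/(2*(((5 + 2051)/(-977 + 1392)))) + 4312/(-2748) = 2037/(2*((2056/415))) + 4312*(-1/2748) = 2037/(2*((2056*(1/415)))) - 1078/687 = 2037/(2*(2056/415)) - 1078/687 = (2037/2)*(415/2056) - 1078/687 = 845355/4112 - 1078/687 = 576326149/2824944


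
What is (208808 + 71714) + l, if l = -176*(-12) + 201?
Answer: 282835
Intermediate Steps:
l = 2313 (l = 2112 + 201 = 2313)
(208808 + 71714) + l = (208808 + 71714) + 2313 = 280522 + 2313 = 282835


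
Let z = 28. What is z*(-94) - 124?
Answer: -2756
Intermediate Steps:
z*(-94) - 124 = 28*(-94) - 124 = -2632 - 124 = -2756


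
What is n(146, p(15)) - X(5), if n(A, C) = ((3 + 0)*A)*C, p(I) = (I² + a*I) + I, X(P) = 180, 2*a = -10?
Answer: 72090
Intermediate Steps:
a = -5 (a = (½)*(-10) = -5)
p(I) = I² - 4*I (p(I) = (I² - 5*I) + I = I² - 4*I)
n(A, C) = 3*A*C (n(A, C) = (3*A)*C = 3*A*C)
n(146, p(15)) - X(5) = 3*146*(15*(-4 + 15)) - 1*180 = 3*146*(15*11) - 180 = 3*146*165 - 180 = 72270 - 180 = 72090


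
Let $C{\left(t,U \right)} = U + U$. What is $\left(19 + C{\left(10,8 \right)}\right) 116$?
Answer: $4060$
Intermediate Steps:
$C{\left(t,U \right)} = 2 U$
$\left(19 + C{\left(10,8 \right)}\right) 116 = \left(19 + 2 \cdot 8\right) 116 = \left(19 + 16\right) 116 = 35 \cdot 116 = 4060$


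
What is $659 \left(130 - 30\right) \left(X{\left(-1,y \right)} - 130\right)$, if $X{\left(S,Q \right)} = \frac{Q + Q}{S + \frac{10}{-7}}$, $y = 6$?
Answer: $- \frac{151174600}{17} \approx -8.8926 \cdot 10^{6}$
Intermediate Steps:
$X{\left(S,Q \right)} = \frac{2 Q}{- \frac{10}{7} + S}$ ($X{\left(S,Q \right)} = \frac{2 Q}{S + 10 \left(- \frac{1}{7}\right)} = \frac{2 Q}{S - \frac{10}{7}} = \frac{2 Q}{- \frac{10}{7} + S}$)
$659 \left(130 - 30\right) \left(X{\left(-1,y \right)} - 130\right) = 659 \left(130 - 30\right) \left(14 \cdot 6 \frac{1}{-10 + 7 \left(-1\right)} - 130\right) = 659 \cdot 100 \left(14 \cdot 6 \frac{1}{-10 - 7} - 130\right) = 659 \cdot 100 \left(14 \cdot 6 \frac{1}{-17} - 130\right) = 659 \cdot 100 \left(14 \cdot 6 \left(- \frac{1}{17}\right) - 130\right) = 659 \cdot 100 \left(- \frac{84}{17} - 130\right) = 659 \cdot 100 \left(- \frac{2294}{17}\right) = 659 \left(- \frac{229400}{17}\right) = - \frac{151174600}{17}$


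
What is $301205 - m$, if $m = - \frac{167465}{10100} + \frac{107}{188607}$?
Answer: $\frac{114761247096811}{380986140} \approx 3.0122 \cdot 10^{5}$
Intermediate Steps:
$m = - \frac{6316798111}{380986140}$ ($m = \left(-167465\right) \frac{1}{10100} + 107 \cdot \frac{1}{188607} = - \frac{33493}{2020} + \frac{107}{188607} = - \frac{6316798111}{380986140} \approx -16.58$)
$301205 - m = 301205 - - \frac{6316798111}{380986140} = 301205 + \frac{6316798111}{380986140} = \frac{114761247096811}{380986140}$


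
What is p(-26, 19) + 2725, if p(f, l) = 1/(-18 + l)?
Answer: 2726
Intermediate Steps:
p(-26, 19) + 2725 = 1/(-18 + 19) + 2725 = 1/1 + 2725 = 1 + 2725 = 2726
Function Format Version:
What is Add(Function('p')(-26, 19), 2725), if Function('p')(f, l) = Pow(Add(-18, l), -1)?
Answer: 2726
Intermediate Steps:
Add(Function('p')(-26, 19), 2725) = Add(Pow(Add(-18, 19), -1), 2725) = Add(Pow(1, -1), 2725) = Add(1, 2725) = 2726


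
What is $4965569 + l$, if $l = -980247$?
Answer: $3985322$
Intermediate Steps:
$4965569 + l = 4965569 - 980247 = 3985322$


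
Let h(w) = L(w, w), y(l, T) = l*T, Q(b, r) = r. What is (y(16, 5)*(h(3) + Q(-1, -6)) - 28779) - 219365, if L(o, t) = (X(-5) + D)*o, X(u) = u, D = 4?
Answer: -248864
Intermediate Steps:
y(l, T) = T*l
L(o, t) = -o (L(o, t) = (-5 + 4)*o = -o)
h(w) = -w
(y(16, 5)*(h(3) + Q(-1, -6)) - 28779) - 219365 = ((5*16)*(-1*3 - 6) - 28779) - 219365 = (80*(-3 - 6) - 28779) - 219365 = (80*(-9) - 28779) - 219365 = (-720 - 28779) - 219365 = -29499 - 219365 = -248864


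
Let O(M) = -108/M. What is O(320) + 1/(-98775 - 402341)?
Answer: -3382553/10022320 ≈ -0.33750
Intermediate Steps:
O(320) + 1/(-98775 - 402341) = -108/320 + 1/(-98775 - 402341) = -108*1/320 + 1/(-501116) = -27/80 - 1/501116 = -3382553/10022320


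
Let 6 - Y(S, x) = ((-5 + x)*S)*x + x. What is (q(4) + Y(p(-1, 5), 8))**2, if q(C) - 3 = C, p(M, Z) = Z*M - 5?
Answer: 60025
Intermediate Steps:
p(M, Z) = -5 + M*Z (p(M, Z) = M*Z - 5 = -5 + M*Z)
q(C) = 3 + C
Y(S, x) = 6 - x - S*x*(-5 + x) (Y(S, x) = 6 - (((-5 + x)*S)*x + x) = 6 - ((S*(-5 + x))*x + x) = 6 - (S*x*(-5 + x) + x) = 6 - (x + S*x*(-5 + x)) = 6 + (-x - S*x*(-5 + x)) = 6 - x - S*x*(-5 + x))
(q(4) + Y(p(-1, 5), 8))**2 = ((3 + 4) + (6 - 1*8 - 1*(-5 - 1*5)*8**2 + 5*(-5 - 1*5)*8))**2 = (7 + (6 - 8 - 1*(-5 - 5)*64 + 5*(-5 - 5)*8))**2 = (7 + (6 - 8 - 1*(-10)*64 + 5*(-10)*8))**2 = (7 + (6 - 8 + 640 - 400))**2 = (7 + 238)**2 = 245**2 = 60025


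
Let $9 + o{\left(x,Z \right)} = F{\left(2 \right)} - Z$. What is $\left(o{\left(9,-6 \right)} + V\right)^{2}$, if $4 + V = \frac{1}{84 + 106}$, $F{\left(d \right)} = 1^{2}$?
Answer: $\frac{1297321}{36100} \approx 35.937$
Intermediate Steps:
$F{\left(d \right)} = 1$
$o{\left(x,Z \right)} = -8 - Z$ ($o{\left(x,Z \right)} = -9 - \left(-1 + Z\right) = -8 - Z$)
$V = - \frac{759}{190}$ ($V = -4 + \frac{1}{84 + 106} = -4 + \frac{1}{190} = - \frac{759}{190} \approx -3.9947$)
$\left(o{\left(9,-6 \right)} + V\right)^{2} = \left(\left(-8 - -6\right) - \frac{759}{190}\right)^{2} = \left(\left(-8 + 6\right) - \frac{759}{190}\right)^{2} = \left(-2 - \frac{759}{190}\right)^{2} = \left(- \frac{1139}{190}\right)^{2} = \frac{1297321}{36100}$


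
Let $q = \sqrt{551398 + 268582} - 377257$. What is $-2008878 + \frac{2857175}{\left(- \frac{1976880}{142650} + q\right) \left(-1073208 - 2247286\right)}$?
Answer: $- \frac{21466504071547665766747825984677}{10685817691055423856162934} + \frac{64600798179375 \sqrt{204995}}{5342908845527711928081467} \approx -2.0089 \cdot 10^{6}$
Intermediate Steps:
$q = -377257 + 2 \sqrt{204995}$ ($q = \sqrt{819980} - 377257 = 2 \sqrt{204995} - 377257 = -377257 + 2 \sqrt{204995} \approx -3.7635 \cdot 10^{5}$)
$-2008878 + \frac{2857175}{\left(- \frac{1976880}{142650} + q\right) \left(-1073208 - 2247286\right)} = -2008878 + \frac{2857175}{\left(- \frac{1976880}{142650} - \left(377257 - 2 \sqrt{204995}\right)\right) \left(-1073208 - 2247286\right)} = -2008878 + \frac{2857175}{\left(\left(-1976880\right) \frac{1}{142650} - \left(377257 - 2 \sqrt{204995}\right)\right) \left(-3320494\right)} = -2008878 + \frac{2857175}{\left(- \frac{65896}{4755} - \left(377257 - 2 \sqrt{204995}\right)\right) \left(-3320494\right)} = -2008878 + \frac{2857175}{\left(- \frac{1793922931}{4755} + 2 \sqrt{204995}\right) \left(-3320494\right)} = -2008878 + \frac{2857175}{\frac{5956710328847914}{4755} - 6640988 \sqrt{204995}}$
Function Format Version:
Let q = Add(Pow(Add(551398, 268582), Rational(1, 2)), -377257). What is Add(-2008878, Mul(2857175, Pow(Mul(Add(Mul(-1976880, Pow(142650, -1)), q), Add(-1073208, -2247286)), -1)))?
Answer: Add(Rational(-21466504071547665766747825984677, 10685817691055423856162934), Mul(Rational(64600798179375, 5342908845527711928081467), Pow(204995, Rational(1, 2)))) ≈ -2.0089e+6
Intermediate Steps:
q = Add(-377257, Mul(2, Pow(204995, Rational(1, 2)))) (q = Add(Pow(819980, Rational(1, 2)), -377257) = Add(Mul(2, Pow(204995, Rational(1, 2))), -377257) = Add(-377257, Mul(2, Pow(204995, Rational(1, 2)))) ≈ -3.7635e+5)
Add(-2008878, Mul(2857175, Pow(Mul(Add(Mul(-1976880, Pow(142650, -1)), q), Add(-1073208, -2247286)), -1))) = Add(-2008878, Mul(2857175, Pow(Mul(Add(Mul(-1976880, Pow(142650, -1)), Add(-377257, Mul(2, Pow(204995, Rational(1, 2))))), Add(-1073208, -2247286)), -1))) = Add(-2008878, Mul(2857175, Pow(Mul(Add(Mul(-1976880, Rational(1, 142650)), Add(-377257, Mul(2, Pow(204995, Rational(1, 2))))), -3320494), -1))) = Add(-2008878, Mul(2857175, Pow(Mul(Add(Rational(-65896, 4755), Add(-377257, Mul(2, Pow(204995, Rational(1, 2))))), -3320494), -1))) = Add(-2008878, Mul(2857175, Pow(Mul(Add(Rational(-1793922931, 4755), Mul(2, Pow(204995, Rational(1, 2)))), -3320494), -1))) = Add(-2008878, Mul(2857175, Pow(Add(Rational(5956710328847914, 4755), Mul(-6640988, Pow(204995, Rational(1, 2)))), -1)))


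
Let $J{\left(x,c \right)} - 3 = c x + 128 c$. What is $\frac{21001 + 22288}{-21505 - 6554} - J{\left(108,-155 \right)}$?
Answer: $\frac{1026270754}{28059} \approx 36575.0$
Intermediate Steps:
$J{\left(x,c \right)} = 3 + 128 c + c x$ ($J{\left(x,c \right)} = 3 + \left(c x + 128 c\right) = 3 + \left(128 c + c x\right) = 3 + 128 c + c x$)
$\frac{21001 + 22288}{-21505 - 6554} - J{\left(108,-155 \right)} = \frac{21001 + 22288}{-21505 - 6554} - \left(3 + 128 \left(-155\right) - 16740\right) = \frac{43289}{-28059} - \left(3 - 19840 - 16740\right) = 43289 \left(- \frac{1}{28059}\right) - -36577 = - \frac{43289}{28059} + 36577 = \frac{1026270754}{28059}$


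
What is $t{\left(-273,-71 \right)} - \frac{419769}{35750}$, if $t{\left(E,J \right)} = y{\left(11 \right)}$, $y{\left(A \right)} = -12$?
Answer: $- \frac{848769}{35750} \approx -23.742$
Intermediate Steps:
$t{\left(E,J \right)} = -12$
$t{\left(-273,-71 \right)} - \frac{419769}{35750} = -12 - \frac{419769}{35750} = - \frac{848769}{35750}$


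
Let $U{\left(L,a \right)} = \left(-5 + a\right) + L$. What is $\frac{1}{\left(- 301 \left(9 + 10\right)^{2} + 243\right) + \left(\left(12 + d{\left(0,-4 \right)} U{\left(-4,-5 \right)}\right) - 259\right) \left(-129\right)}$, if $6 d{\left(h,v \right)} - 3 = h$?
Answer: $- \frac{1}{75652} \approx -1.3218 \cdot 10^{-5}$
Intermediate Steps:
$d{\left(h,v \right)} = \frac{1}{2} + \frac{h}{6}$
$U{\left(L,a \right)} = -5 + L + a$
$\frac{1}{\left(- 301 \left(9 + 10\right)^{2} + 243\right) + \left(\left(12 + d{\left(0,-4 \right)} U{\left(-4,-5 \right)}\right) - 259\right) \left(-129\right)} = \frac{1}{\left(- 301 \left(9 + 10\right)^{2} + 243\right) + \left(\left(12 + \left(\frac{1}{2} + \frac{1}{6} \cdot 0\right) \left(-5 - 4 - 5\right)\right) - 259\right) \left(-129\right)} = \frac{1}{\left(- 301 \cdot 19^{2} + 243\right) + \left(\left(12 + \left(\frac{1}{2} + 0\right) \left(-14\right)\right) - 259\right) \left(-129\right)} = \frac{1}{\left(\left(-301\right) 361 + 243\right) + \left(\left(12 + \frac{1}{2} \left(-14\right)\right) - 259\right) \left(-129\right)} = \frac{1}{\left(-108661 + 243\right) + \left(\left(12 - 7\right) - 259\right) \left(-129\right)} = \frac{1}{-108418 + \left(5 - 259\right) \left(-129\right)} = \frac{1}{-108418 - -32766} = \frac{1}{-108418 + 32766} = \frac{1}{-75652} = - \frac{1}{75652}$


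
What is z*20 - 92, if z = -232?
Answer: -4732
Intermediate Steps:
z*20 - 92 = -232*20 - 92 = -4640 - 92 = -4732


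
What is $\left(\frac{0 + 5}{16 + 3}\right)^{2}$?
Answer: $\frac{25}{361} \approx 0.069252$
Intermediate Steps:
$\left(\frac{0 + 5}{16 + 3}\right)^{2} = \left(\frac{5}{19}\right)^{2} = \frac{25}{361}$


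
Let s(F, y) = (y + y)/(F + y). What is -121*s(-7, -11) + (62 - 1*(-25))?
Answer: -548/9 ≈ -60.889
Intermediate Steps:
s(F, y) = 2*y/(F + y) (s(F, y) = (2*y)/(F + y) = 2*y/(F + y))
-121*s(-7, -11) + (62 - 1*(-25)) = -242*(-11)/(-7 - 11) + (62 - 1*(-25)) = -242*(-11)/(-18) + (62 + 25) = -242*(-11)*(-1)/18 + 87 = -121*11/9 + 87 = -1331/9 + 87 = -548/9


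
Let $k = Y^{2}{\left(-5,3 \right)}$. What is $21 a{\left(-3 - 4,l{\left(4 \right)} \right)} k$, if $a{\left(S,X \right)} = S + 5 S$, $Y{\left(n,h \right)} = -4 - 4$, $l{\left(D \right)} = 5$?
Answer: $-56448$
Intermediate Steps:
$Y{\left(n,h \right)} = -8$ ($Y{\left(n,h \right)} = -4 - 4 = -8$)
$a{\left(S,X \right)} = 6 S$
$k = 64$ ($k = \left(-8\right)^{2} = 64$)
$21 a{\left(-3 - 4,l{\left(4 \right)} \right)} k = 21 \cdot 6 \left(-3 - 4\right) 64 = 21 \cdot 6 \left(-7\right) 64 = 21 \left(-42\right) 64 = \left(-882\right) 64 = -56448$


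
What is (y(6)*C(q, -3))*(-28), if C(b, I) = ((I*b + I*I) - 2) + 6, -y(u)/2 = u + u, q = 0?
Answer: 8736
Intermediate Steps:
y(u) = -4*u (y(u) = -2*(u + u) = -4*u)
C(b, I) = 4 + I² + I*b (C(b, I) = ((I*b + I²) - 2) + 6 = ((I² + I*b) - 2) + 6 = (-2 + I² + I*b) + 6 = 4 + I² + I*b)
(y(6)*C(q, -3))*(-28) = ((-4*6)*(4 + (-3)² - 3*0))*(-28) = -24*(4 + 9 + 0)*(-28) = -24*13*(-28) = -312*(-28) = 8736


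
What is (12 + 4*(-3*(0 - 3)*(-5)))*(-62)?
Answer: 10416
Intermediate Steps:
(12 + 4*(-3*(0 - 3)*(-5)))*(-62) = (12 + 4*(-3*(-3)*(-5)))*(-62) = (12 + 4*(9*(-5)))*(-62) = (12 + 4*(-45))*(-62) = (12 - 180)*(-62) = -168*(-62) = 10416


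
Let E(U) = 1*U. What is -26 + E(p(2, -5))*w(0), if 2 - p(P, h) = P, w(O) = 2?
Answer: -26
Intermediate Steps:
p(P, h) = 2 - P
E(U) = U
-26 + E(p(2, -5))*w(0) = -26 + (2 - 1*2)*2 = -26 + (2 - 2)*2 = -26 + 0*2 = -26 + 0 = -26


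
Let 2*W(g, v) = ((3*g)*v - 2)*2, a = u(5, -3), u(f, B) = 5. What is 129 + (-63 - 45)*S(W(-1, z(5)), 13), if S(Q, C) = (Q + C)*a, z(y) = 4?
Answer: 669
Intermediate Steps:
a = 5
W(g, v) = -2 + 3*g*v (W(g, v) = (((3*g)*v - 2)*2)/2 = ((3*g*v - 2)*2)/2 = ((-2 + 3*g*v)*2)/2 = (-4 + 6*g*v)/2 = -2 + 3*g*v)
S(Q, C) = 5*C + 5*Q (S(Q, C) = (Q + C)*5 = (C + Q)*5 = 5*C + 5*Q)
129 + (-63 - 45)*S(W(-1, z(5)), 13) = 129 + (-63 - 45)*(5*13 + 5*(-2 + 3*(-1)*4)) = 129 - 108*(65 + 5*(-2 - 12)) = 129 - 108*(65 + 5*(-14)) = 129 - 108*(65 - 70) = 129 - 108*(-5) = 129 + 540 = 669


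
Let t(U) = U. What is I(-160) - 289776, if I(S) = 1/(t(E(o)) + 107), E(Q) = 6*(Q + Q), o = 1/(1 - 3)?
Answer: -29267375/101 ≈ -2.8978e+5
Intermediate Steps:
o = -1/2 (o = 1/(-2) = -1/2 ≈ -0.50000)
E(Q) = 12*Q (E(Q) = 6*(2*Q) = 12*Q)
I(S) = 1/101 (I(S) = 1/(12*(-1/2) + 107) = 1/(-6 + 107) = 1/101)
I(-160) - 289776 = 1/101 - 289776 = -29267375/101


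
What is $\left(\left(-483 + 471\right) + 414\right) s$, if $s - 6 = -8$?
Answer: $-804$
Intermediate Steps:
$s = -2$ ($s = 6 - 8 = -2$)
$\left(\left(-483 + 471\right) + 414\right) s = \left(\left(-483 + 471\right) + 414\right) \left(-2\right) = \left(-12 + 414\right) \left(-2\right) = 402 \left(-2\right) = -804$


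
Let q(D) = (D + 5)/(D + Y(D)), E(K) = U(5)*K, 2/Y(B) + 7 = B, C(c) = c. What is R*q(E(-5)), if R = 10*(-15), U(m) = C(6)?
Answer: -69375/556 ≈ -124.78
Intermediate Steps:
Y(B) = 2/(-7 + B)
U(m) = 6
E(K) = 6*K
q(D) = (5 + D)/(D + 2/(-7 + D)) (q(D) = (D + 5)/(D + 2/(-7 + D)) = (5 + D)/(D + 2/(-7 + D)))
R = -150
R*q(E(-5)) = -150*(-7 + 6*(-5))*(5 + 6*(-5))/(2 + (6*(-5))*(-7 + 6*(-5))) = -150*(-7 - 30)*(5 - 30)/(2 - 30*(-7 - 30)) = -150*(-37)*(-25)/(2 - 30*(-37)) = -150*(-37)*(-25)/(2 + 1110) = -150*(-37)*(-25)/1112 = -75*(-37)*(-25)/556 = -150*925/1112 = -69375/556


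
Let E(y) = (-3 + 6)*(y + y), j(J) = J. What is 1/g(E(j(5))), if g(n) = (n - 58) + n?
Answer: ½ ≈ 0.50000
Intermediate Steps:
E(y) = 6*y (E(y) = 3*(2*y) = 6*y)
g(n) = -58 + 2*n (g(n) = (-58 + n) + n = -58 + 2*n)
1/g(E(j(5))) = 1/(-58 + 2*(6*5)) = 1/(-58 + 2*30) = 1/(-58 + 60) = 1/2 = ½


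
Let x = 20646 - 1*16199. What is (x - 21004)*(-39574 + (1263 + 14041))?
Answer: 401838390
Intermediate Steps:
x = 4447 (x = 20646 - 16199 = 4447)
(x - 21004)*(-39574 + (1263 + 14041)) = (4447 - 21004)*(-39574 + (1263 + 14041)) = -16557*(-39574 + 15304) = -16557*(-24270) = 401838390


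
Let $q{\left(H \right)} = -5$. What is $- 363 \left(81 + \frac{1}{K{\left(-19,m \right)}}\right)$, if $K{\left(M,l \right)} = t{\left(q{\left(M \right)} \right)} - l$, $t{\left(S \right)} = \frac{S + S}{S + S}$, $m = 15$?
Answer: $- \frac{411279}{14} \approx -29377.0$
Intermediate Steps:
$t{\left(S \right)} = 1$ ($t{\left(S \right)} = \frac{2 S}{2 S} = 2 S \frac{1}{2 S} = 1$)
$K{\left(M,l \right)} = 1 - l$
$- 363 \left(81 + \frac{1}{K{\left(-19,m \right)}}\right) = - 363 \left(81 + \frac{1}{1 - 15}\right) = - 363 \left(81 + \frac{1}{-14}\right) = - 363 \left(81 - \frac{1}{14}\right) = \left(-363\right) \frac{1133}{14} = - \frac{411279}{14}$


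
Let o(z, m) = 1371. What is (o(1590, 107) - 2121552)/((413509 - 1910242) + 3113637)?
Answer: -706727/538968 ≈ -1.3113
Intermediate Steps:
(o(1590, 107) - 2121552)/((413509 - 1910242) + 3113637) = (1371 - 2121552)/((413509 - 1910242) + 3113637) = -2120181/(-1496733 + 3113637) = -2120181/1616904 = -2120181*1/1616904 = -706727/538968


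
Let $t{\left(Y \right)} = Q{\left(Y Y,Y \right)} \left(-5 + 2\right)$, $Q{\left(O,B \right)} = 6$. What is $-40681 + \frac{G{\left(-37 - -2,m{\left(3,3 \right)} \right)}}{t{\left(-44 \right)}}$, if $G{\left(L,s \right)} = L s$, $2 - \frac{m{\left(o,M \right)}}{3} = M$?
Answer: $- \frac{244121}{6} \approx -40687.0$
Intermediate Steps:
$m{\left(o,M \right)} = 6 - 3 M$
$t{\left(Y \right)} = -18$ ($t{\left(Y \right)} = 6 \left(-5 + 2\right) = 6 \left(-3\right) = -18$)
$-40681 + \frac{G{\left(-37 - -2,m{\left(3,3 \right)} \right)}}{t{\left(-44 \right)}} = -40681 + \frac{\left(-37 - -2\right) \left(6 - 9\right)}{-18} = -40681 + \left(-37 + 2\right) \left(6 - 9\right) \left(- \frac{1}{18}\right) = -40681 + \left(-35\right) \left(-3\right) \left(- \frac{1}{18}\right) = -40681 + 105 \left(- \frac{1}{18}\right) = -40681 - \frac{35}{6} = - \frac{244121}{6}$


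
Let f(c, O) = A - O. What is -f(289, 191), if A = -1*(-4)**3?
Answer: 127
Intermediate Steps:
A = 64 (A = -1*(-64) = 64)
f(c, O) = 64 - O
-f(289, 191) = -(64 - 1*191) = -(64 - 191) = -1*(-127) = 127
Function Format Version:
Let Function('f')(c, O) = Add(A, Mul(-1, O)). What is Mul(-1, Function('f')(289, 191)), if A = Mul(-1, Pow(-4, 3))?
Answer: 127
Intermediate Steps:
A = 64 (A = Mul(-1, -64) = 64)
Function('f')(c, O) = Add(64, Mul(-1, O))
Mul(-1, Function('f')(289, 191)) = Mul(-1, Add(64, Mul(-1, 191))) = Mul(-1, Add(64, -191)) = Mul(-1, -127) = 127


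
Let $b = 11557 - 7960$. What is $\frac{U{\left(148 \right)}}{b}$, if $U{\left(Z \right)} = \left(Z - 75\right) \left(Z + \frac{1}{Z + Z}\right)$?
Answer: $\frac{1066019}{354904} \approx 3.0037$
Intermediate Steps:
$b = 3597$
$U{\left(Z \right)} = \left(-75 + Z\right) \left(Z + \frac{1}{2 Z}\right)$
$\frac{U{\left(148 \right)}}{b} = \frac{\frac{1}{2} + 148^{2} - 11100 - \frac{75}{2 \cdot 148}}{3597} = \left(\frac{1}{2} + 21904 - 11100 - \frac{75}{296}\right) \frac{1}{3597} = \frac{3198057}{296} \cdot \frac{1}{3597} = \frac{1066019}{354904}$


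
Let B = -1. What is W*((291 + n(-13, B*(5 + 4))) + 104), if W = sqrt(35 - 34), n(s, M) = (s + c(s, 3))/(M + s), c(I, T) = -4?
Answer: 8707/22 ≈ 395.77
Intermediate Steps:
n(s, M) = (-4 + s)/(M + s) (n(s, M) = (s - 4)/(M + s) = (-4 + s)/(M + s))
W = 1 (W = sqrt(1) = 1)
W*((291 + n(-13, B*(5 + 4))) + 104) = 1*((291 + (-4 - 13)/(-(5 + 4) - 13)) + 104) = 1*((291 - 17/(-1*9 - 13)) + 104) = 1*((291 - 17/(-9 - 13)) + 104) = 1*((291 - 17/(-22)) + 104) = 1*((291 - 1/22*(-17)) + 104) = 1*((291 + 17/22) + 104) = 1*(6419/22 + 104) = 1*(8707/22) = 8707/22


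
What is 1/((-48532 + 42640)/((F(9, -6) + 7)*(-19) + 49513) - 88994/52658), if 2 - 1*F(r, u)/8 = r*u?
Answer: -269003393/493408466 ≈ -0.54519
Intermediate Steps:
F(r, u) = 16 - 8*r*u
1/((-48532 + 42640)/((F(9, -6) + 7)*(-19) + 49513) - 88994/52658) = 1/((-48532 + 42640)/(((16 - 8*9*(-6)) + 7)*(-19) + 49513) - 88994/52658) = 1/(-5892/(((16 + 432) + 7)*(-19) + 49513) - 88994*1/52658) = 1/(-5892/((448 + 7)*(-19) + 49513) - 44497/26329) = 1/(-5892/(455*(-19) + 49513) - 44497/26329) = 1/(-5892/(-8645 + 49513) - 44497/26329) = 1/(-5892/40868 - 44497/26329) = 1/(-5892*1/40868 - 44497/26329) = 1/(-1473/10217 - 44497/26329) = 1/(-493408466/269003393) = -269003393/493408466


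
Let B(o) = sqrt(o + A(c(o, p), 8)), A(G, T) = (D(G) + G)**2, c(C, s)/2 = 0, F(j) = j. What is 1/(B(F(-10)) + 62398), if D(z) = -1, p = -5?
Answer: 62398/3893510413 - 3*I/3893510413 ≈ 1.6026e-5 - 7.7051e-10*I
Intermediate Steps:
c(C, s) = 0 (c(C, s) = 2*0 = 0)
A(G, T) = (-1 + G)**2
B(o) = sqrt(1 + o) (B(o) = sqrt(o + (-1 + 0)**2) = sqrt(o + (-1)**2) = sqrt(o + 1) = sqrt(1 + o))
1/(B(F(-10)) + 62398) = 1/(sqrt(1 - 10) + 62398) = 1/(sqrt(-9) + 62398) = 1/(3*I + 62398) = 1/(62398 + 3*I) = (62398 - 3*I)/3893510413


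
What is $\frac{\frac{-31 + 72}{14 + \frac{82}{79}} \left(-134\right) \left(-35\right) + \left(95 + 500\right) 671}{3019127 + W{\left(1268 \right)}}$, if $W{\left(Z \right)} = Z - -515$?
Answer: $\frac{48949397}{358884108} \approx 0.13639$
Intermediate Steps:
$W{\left(Z \right)} = 515 + Z$ ($W{\left(Z \right)} = Z + 515 = 515 + Z$)
$\frac{\frac{-31 + 72}{14 + \frac{82}{79}} \left(-134\right) \left(-35\right) + \left(95 + 500\right) 671}{3019127 + W{\left(1268 \right)}} = \frac{\frac{-31 + 72}{14 + \frac{82}{79}} \left(-134\right) \left(-35\right) + \left(95 + 500\right) 671}{3019127 + \left(515 + 1268\right)} = \frac{\frac{41}{14 + 82 \cdot \frac{1}{79}} \left(-134\right) \left(-35\right) + 595 \cdot 671}{3019127 + 1783} = \frac{\frac{41}{14 + \frac{82}{79}} \left(-134\right) \left(-35\right) + 399245}{3020910} = \left(\frac{41}{\frac{1188}{79}} \left(-134\right) \left(-35\right) + 399245\right) \frac{1}{3020910} = \left(41 \cdot \frac{79}{1188} \left(-134\right) \left(-35\right) + 399245\right) \frac{1}{3020910} = \left(\frac{3239}{1188} \left(-134\right) \left(-35\right) + 399245\right) \frac{1}{3020910} = \left(\left(- \frac{217013}{594}\right) \left(-35\right) + 399245\right) \frac{1}{3020910} = \left(\frac{7595455}{594} + 399245\right) \frac{1}{3020910} = \frac{244746985}{594} \cdot \frac{1}{3020910} = \frac{48949397}{358884108}$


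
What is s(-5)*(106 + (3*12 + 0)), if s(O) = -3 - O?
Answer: 284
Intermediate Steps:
s(-5)*(106 + (3*12 + 0)) = (-3 - 1*(-5))*(106 + (3*12 + 0)) = (-3 + 5)*(106 + (36 + 0)) = 2*(106 + 36) = 2*142 = 284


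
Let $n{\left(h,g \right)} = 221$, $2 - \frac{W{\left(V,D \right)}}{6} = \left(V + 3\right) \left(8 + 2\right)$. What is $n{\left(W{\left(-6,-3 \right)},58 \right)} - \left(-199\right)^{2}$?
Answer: $-39380$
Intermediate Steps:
$W{\left(V,D \right)} = -168 - 60 V$ ($W{\left(V,D \right)} = 12 - 6 \left(V + 3\right) \left(8 + 2\right) = 12 - 6 \left(3 + V\right) 10 = 12 - 6 \left(30 + 10 V\right) = 12 - \left(180 + 60 V\right) = -168 - 60 V$)
$n{\left(W{\left(-6,-3 \right)},58 \right)} - \left(-199\right)^{2} = 221 - \left(-199\right)^{2} = 221 - 39601 = -39380$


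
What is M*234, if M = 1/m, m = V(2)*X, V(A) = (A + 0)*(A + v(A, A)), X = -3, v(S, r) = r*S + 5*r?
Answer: -39/16 ≈ -2.4375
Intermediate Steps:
v(S, r) = 5*r + S*r (v(S, r) = S*r + 5*r = 5*r + S*r)
V(A) = A*(A + A*(5 + A)) (V(A) = (A + 0)*(A + A*(5 + A)) = A*(A + A*(5 + A)))
m = -96 (m = (2²*(6 + 2))*(-3) = (4*8)*(-3) = 32*(-3) = -96)
M = -1/96 (M = 1/(-96) = -1/96 ≈ -0.010417)
M*234 = -1/96*234 = -39/16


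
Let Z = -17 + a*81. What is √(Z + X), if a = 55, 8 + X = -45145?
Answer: I*√40715 ≈ 201.78*I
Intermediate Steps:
X = -45153 (X = -8 - 45145 = -45153)
Z = 4438 (Z = -17 + 55*81 = -17 + 4455 = 4438)
√(Z + X) = √(4438 - 45153) = √(-40715) = I*√40715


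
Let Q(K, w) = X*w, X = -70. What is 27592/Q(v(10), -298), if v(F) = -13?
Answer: 6898/5215 ≈ 1.3227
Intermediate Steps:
Q(K, w) = -70*w
27592/Q(v(10), -298) = 27592/((-70*(-298))) = 27592/20860 = 27592*(1/20860) = 6898/5215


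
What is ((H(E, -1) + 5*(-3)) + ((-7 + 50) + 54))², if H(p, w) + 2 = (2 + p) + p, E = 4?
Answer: 8100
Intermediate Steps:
H(p, w) = 2*p (H(p, w) = -2 + ((2 + p) + p) = -2 + (2 + 2*p) = 2*p)
((H(E, -1) + 5*(-3)) + ((-7 + 50) + 54))² = ((2*4 + 5*(-3)) + ((-7 + 50) + 54))² = ((8 - 15) + (43 + 54))² = (-7 + 97)² = 90² = 8100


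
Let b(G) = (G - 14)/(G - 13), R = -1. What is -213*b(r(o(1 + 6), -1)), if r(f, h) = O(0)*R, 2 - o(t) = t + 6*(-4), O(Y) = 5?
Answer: -1349/6 ≈ -224.83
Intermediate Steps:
o(t) = 26 - t (o(t) = 2 - (t + 6*(-4)) = 2 - (t - 24) = 2 - (-24 + t) = 2 + (24 - t) = 26 - t)
r(f, h) = -5 (r(f, h) = 5*(-1) = -5)
b(G) = (-14 + G)/(-13 + G)
-213*b(r(o(1 + 6), -1)) = -213*(-14 - 5)/(-13 - 5) = -213*(-19)/(-18) = -(-71)*(-19)/6 = -213*19/18 = -1349/6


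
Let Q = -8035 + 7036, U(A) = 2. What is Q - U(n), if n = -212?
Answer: -1001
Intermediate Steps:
Q = -999
Q - U(n) = -999 - 1*2 = -999 - 2 = -1001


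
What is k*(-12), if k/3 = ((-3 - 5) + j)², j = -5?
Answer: -6084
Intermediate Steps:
k = 507 (k = 3*((-3 - 5) - 5)² = 3*(-8 - 5)² = 3*(-13)² = 3*169 = 507)
k*(-12) = 507*(-12) = -6084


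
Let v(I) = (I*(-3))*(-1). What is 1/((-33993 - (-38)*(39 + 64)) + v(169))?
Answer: -1/29572 ≈ -3.3816e-5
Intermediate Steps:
v(I) = 3*I (v(I) = -3*I*(-1) = 3*I)
1/((-33993 - (-38)*(39 + 64)) + v(169)) = 1/((-33993 - (-38)*(39 + 64)) + 3*169) = 1/((-33993 - (-38)*103) + 507) = 1/((-33993 - 1*(-3914)) + 507) = 1/((-33993 + 3914) + 507) = 1/(-30079 + 507) = 1/(-29572) = -1/29572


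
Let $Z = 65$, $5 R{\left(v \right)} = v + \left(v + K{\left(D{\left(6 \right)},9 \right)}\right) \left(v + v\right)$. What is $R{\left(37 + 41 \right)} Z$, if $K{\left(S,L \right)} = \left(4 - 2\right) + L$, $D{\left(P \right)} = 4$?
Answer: $181506$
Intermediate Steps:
$K{\left(S,L \right)} = 2 + L$
$R{\left(v \right)} = \frac{v}{5} + \frac{2 v \left(11 + v\right)}{5}$ ($R{\left(v \right)} = \frac{v + \left(v + \left(2 + 9\right)\right) \left(v + v\right)}{5} = \frac{v + \left(v + 11\right) 2 v}{5} = \frac{v + \left(11 + v\right) 2 v}{5} = \frac{v + 2 v \left(11 + v\right)}{5} = \frac{v}{5} + \frac{2 v \left(11 + v\right)}{5}$)
$R{\left(37 + 41 \right)} Z = \frac{\left(37 + 41\right) \left(23 + 2 \left(37 + 41\right)\right)}{5} \cdot 65 = \frac{1}{5} \cdot 78 \left(23 + 2 \cdot 78\right) 65 = \frac{1}{5} \cdot 78 \left(23 + 156\right) 65 = \frac{1}{5} \cdot 78 \cdot 179 \cdot 65 = \frac{13962}{5} \cdot 65 = 181506$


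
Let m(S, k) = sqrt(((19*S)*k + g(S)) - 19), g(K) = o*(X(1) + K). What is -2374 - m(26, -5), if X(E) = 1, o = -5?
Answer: -2374 - 8*I*sqrt(41) ≈ -2374.0 - 51.225*I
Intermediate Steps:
g(K) = -5 - 5*K (g(K) = -5*(1 + K) = -5 - 5*K)
m(S, k) = sqrt(-24 - 5*S + 19*S*k) (m(S, k) = sqrt(((19*S)*k + (-5 - 5*S)) - 19) = sqrt((19*S*k + (-5 - 5*S)) - 19) = sqrt((-5 - 5*S + 19*S*k) - 19) = sqrt(-24 - 5*S + 19*S*k))
-2374 - m(26, -5) = -2374 - sqrt(-24 - 5*26 + 19*26*(-5)) = -2374 - sqrt(-24 - 130 - 2470) = -2374 - sqrt(-2624) = -2374 - 8*I*sqrt(41)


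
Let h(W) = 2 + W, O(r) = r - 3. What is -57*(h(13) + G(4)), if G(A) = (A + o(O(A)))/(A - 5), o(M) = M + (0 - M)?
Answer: -627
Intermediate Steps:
O(r) = -3 + r
o(M) = 0 (o(M) = M - M = 0)
G(A) = A/(-5 + A) (G(A) = (A + 0)/(A - 5) = A/(-5 + A))
-57*(h(13) + G(4)) = -57*((2 + 13) + 4/(-5 + 4)) = -57*(15 + 4/(-1)) = -57*(15 + 4*(-1)) = -57*(15 - 4) = -57*11 = -627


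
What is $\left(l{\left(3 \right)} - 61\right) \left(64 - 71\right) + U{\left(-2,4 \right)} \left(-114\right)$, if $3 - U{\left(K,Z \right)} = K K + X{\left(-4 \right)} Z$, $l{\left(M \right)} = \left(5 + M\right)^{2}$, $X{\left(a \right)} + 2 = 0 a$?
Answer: $-819$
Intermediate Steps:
$X{\left(a \right)} = -2$ ($X{\left(a \right)} = -2 + 0 a = -2 + 0 = -2$)
$U{\left(K,Z \right)} = 3 - K^{2} + 2 Z$ ($U{\left(K,Z \right)} = 3 - \left(K K - 2 Z\right) = 3 - \left(K^{2} - 2 Z\right) = 3 - K^{2} + 2 Z$)
$\left(l{\left(3 \right)} - 61\right) \left(64 - 71\right) + U{\left(-2,4 \right)} \left(-114\right) = \left(\left(5 + 3\right)^{2} - 61\right) \left(64 - 71\right) + \left(3 - \left(-2\right)^{2} + 2 \cdot 4\right) \left(-114\right) = \left(8^{2} - 61\right) \left(-7\right) + \left(3 - 4 + 8\right) \left(-114\right) = \left(64 - 61\right) \left(-7\right) + \left(3 - 4 + 8\right) \left(-114\right) = 3 \left(-7\right) + 7 \left(-114\right) = -21 - 798 = -819$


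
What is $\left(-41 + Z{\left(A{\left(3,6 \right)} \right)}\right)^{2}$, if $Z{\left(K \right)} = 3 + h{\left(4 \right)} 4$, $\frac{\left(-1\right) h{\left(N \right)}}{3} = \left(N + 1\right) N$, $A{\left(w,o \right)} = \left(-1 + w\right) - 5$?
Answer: $77284$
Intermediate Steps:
$A{\left(w,o \right)} = -6 + w$
$h{\left(N \right)} = - 3 N \left(1 + N\right)$ ($h{\left(N \right)} = - 3 \left(N + 1\right) N = - 3 \left(1 + N\right) N = - 3 N \left(1 + N\right)$)
$Z{\left(K \right)} = -237$ ($Z{\left(K \right)} = 3 + \left(-3\right) 4 \left(1 + 4\right) 4 = 3 + \left(-3\right) 4 \cdot 5 \cdot 4 = 3 - 240 = -237$)
$\left(-41 + Z{\left(A{\left(3,6 \right)} \right)}\right)^{2} = \left(-41 - 237\right)^{2} = \left(-278\right)^{2} = 77284$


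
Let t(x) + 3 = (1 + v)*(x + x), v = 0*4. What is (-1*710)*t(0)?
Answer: 2130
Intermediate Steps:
v = 0
t(x) = -3 + 2*x (t(x) = -3 + (1 + 0)*(x + x) = -3 + 1*(2*x) = -3 + 2*x)
(-1*710)*t(0) = (-1*710)*(-3 + 2*0) = -710*(-3 + 0) = -710*(-3) = 2130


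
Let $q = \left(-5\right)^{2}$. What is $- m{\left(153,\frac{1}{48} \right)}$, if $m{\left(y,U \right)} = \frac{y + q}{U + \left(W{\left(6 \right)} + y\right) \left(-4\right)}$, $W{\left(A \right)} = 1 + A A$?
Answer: $\frac{8544}{36479} \approx 0.23422$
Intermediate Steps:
$W{\left(A \right)} = 1 + A^{2}$
$q = 25$
$m{\left(y,U \right)} = \frac{25 + y}{-148 + U - 4 y}$ ($m{\left(y,U \right)} = \frac{y + 25}{U + \left(\left(1 + 6^{2}\right) + y\right) \left(-4\right)} = \frac{25 + y}{U + \left(\left(1 + 36\right) + y\right) \left(-4\right)} = \frac{25 + y}{U + \left(37 + y\right) \left(-4\right)} = \frac{25 + y}{U - \left(148 + 4 y\right)} = \frac{25 + y}{-148 + U - 4 y}$)
$- m{\left(153,\frac{1}{48} \right)} = - \frac{-25 - 153}{148 - \frac{1}{48} + 4 \cdot 153} = - \frac{-25 - 153}{148 - \frac{1}{48} + 612} = - \frac{-178}{148 - \frac{1}{48} + 612} = - \frac{-178}{\frac{36479}{48}} = - \frac{48 \left(-178\right)}{36479} = \left(-1\right) \left(- \frac{8544}{36479}\right) = \frac{8544}{36479}$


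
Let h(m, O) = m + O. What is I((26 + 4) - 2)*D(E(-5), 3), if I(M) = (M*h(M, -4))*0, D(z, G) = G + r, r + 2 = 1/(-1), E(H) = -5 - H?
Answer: 0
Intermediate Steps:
r = -3 (r = -2 + 1/(-1) = -2 - 1 = -3)
D(z, G) = -3 + G (D(z, G) = G - 3 = -3 + G)
h(m, O) = O + m
I(M) = 0 (I(M) = (M*(-4 + M))*0 = 0)
I((26 + 4) - 2)*D(E(-5), 3) = 0*(-3 + 3) = 0*0 = 0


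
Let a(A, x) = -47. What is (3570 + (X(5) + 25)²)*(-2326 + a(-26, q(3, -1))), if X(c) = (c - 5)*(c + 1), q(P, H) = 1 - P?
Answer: -9954735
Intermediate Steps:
X(c) = (1 + c)*(-5 + c) (X(c) = (-5 + c)*(1 + c) = (1 + c)*(-5 + c))
(3570 + (X(5) + 25)²)*(-2326 + a(-26, q(3, -1))) = (3570 + ((-5 + 5² - 4*5) + 25)²)*(-2326 - 47) = (3570 + ((-5 + 25 - 20) + 25)²)*(-2373) = (3570 + (0 + 25)²)*(-2373) = (3570 + 25²)*(-2373) = (3570 + 625)*(-2373) = 4195*(-2373) = -9954735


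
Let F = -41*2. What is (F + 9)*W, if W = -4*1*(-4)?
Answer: -1168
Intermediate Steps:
F = -82
W = 16 (W = -4*(-4) = 16)
(F + 9)*W = (-82 + 9)*16 = -73*16 = -1168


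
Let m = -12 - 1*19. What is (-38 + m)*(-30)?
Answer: 2070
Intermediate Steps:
m = -31 (m = -12 - 19 = -31)
(-38 + m)*(-30) = (-38 - 31)*(-30) = -69*(-30) = 2070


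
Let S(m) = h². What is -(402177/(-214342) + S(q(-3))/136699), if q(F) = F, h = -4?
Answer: 54973764251/29300337058 ≈ 1.8762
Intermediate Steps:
S(m) = 16 (S(m) = (-4)² = 16)
-(402177/(-214342) + S(q(-3))/136699) = -(402177/(-214342) + 16/136699) = -(402177*(-1/214342) + 16*(1/136699)) = -(-402177/214342 + 16/136699) = -1*(-54973764251/29300337058) = 54973764251/29300337058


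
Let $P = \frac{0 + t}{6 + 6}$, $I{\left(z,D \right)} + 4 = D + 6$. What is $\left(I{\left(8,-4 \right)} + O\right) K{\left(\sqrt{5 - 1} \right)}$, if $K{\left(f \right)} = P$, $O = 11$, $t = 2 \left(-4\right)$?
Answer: $-6$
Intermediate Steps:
$t = -8$
$I{\left(z,D \right)} = 2 + D$ ($I{\left(z,D \right)} = -4 + \left(D + 6\right) = -4 + \left(6 + D\right) = 2 + D$)
$P = - \frac{2}{3}$ ($P = \frac{0 - 8}{6 + 6} = - \frac{8}{12} = \left(-8\right) \frac{1}{12} = - \frac{2}{3} \approx -0.66667$)
$K{\left(f \right)} = - \frac{2}{3}$
$\left(I{\left(8,-4 \right)} + O\right) K{\left(\sqrt{5 - 1} \right)} = \left(\left(2 - 4\right) + 11\right) \left(- \frac{2}{3}\right) = \left(-2 + 11\right) \left(- \frac{2}{3}\right) = 9 \left(- \frac{2}{3}\right) = -6$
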